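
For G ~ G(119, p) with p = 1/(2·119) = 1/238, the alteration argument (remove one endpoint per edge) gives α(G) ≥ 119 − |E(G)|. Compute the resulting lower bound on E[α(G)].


E[|E(G)|] = C(119, 2)·p = 7021 · (1/238) = 59/2.
E[α(G)] ≥ n − E[|E(G)|] = 119 − 59/2 = 179/2.
Numerically: ≈ 89.50000.
(This is only a lower bound; the true E[α(G)] may be larger.)

E[α(G)] ≥ 179/2 ≈ 89.50000.


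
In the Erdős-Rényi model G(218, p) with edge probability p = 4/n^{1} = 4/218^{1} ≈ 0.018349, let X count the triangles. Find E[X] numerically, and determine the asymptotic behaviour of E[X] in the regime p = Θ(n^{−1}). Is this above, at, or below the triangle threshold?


Number of potential triangles: C(218, 3) = 1703016.
Each occurs with probability p³ ≈ (0.018349)³ ≈ 6.1774678e-06.
By linearity: E[X] = C(218, 3)·p³ ≈ 1703016 · 6.1774678e-06 ≈ 10.52033.
Here α = 1, so p = 4/n is exactly at the triangle threshold p ~ 1/n. Asymptotically E[X] → c³/6 = 4³/6 = 32/3 ≈ 10.66667, a bounded constant. In this regime the triangle count is asymptotically Poisson(c³/6).

E[X] ≈ 10.52033; in regime p = Θ(1/n^{1}) E[X] stays bounded (at the triangle threshold p ~ 1/n).


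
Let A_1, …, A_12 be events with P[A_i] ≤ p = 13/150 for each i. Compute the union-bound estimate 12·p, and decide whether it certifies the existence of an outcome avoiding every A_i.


Union bound: P[∪_{i=1}^{12} A_i] ≤ Σ_i P[A_i] ≤ 12·p = 12·(13/150) = 26/25.
Numerically: 26/25 ≈ 1.0400000.
Is 26/25 < 1? NO.
Since the bound 26/25 is ≥ 1, the union bound is uninformative here; it does NOT by itself certify existence.

12·p = 26/25 ≈ 1.0400000; existence NOT certified by the union bound.


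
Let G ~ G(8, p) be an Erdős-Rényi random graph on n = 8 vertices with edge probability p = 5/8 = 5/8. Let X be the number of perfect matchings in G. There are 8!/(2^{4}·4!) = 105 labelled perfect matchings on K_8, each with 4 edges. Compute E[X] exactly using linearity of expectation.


K_8 has 8!/(2^{4}·4!) = 105 labelled perfect matchings.
For each such perfect matching H, let X_H = 1 if all 4 edges of H are present in G. Then P[X_H = 1] = p^{4} = (5/8)^{4} = 625/4096.
By linearity of expectation: E[X] = Σ_H E[X_H] = 105 · p^{4} = 105 · 625/4096 = 65625/4096.
Numerically: E[X] ≈ 16.

E[X] = 105 · (5/8)^{4} = 65625/4096 ≈ 16.


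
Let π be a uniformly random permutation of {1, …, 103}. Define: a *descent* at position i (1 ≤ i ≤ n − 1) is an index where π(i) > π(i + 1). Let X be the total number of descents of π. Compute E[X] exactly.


Write X = Σ X_I over i = 1, …, 102, with X_I the indicator of one descent.
There are 102 indicators.
For each fixed i, the pair (π(i), π(i+1)) is a uniformly random ordered pair of distinct values from {1, …, 103}; by symmetry P[π(i) > π(i+1)] = 1/2.
By linearity: E[X] = 102 · (1/2) = (103 − 1) · (1/2) = 51 ≈ 51.00000.

E[X] = 51 = 51.00000.


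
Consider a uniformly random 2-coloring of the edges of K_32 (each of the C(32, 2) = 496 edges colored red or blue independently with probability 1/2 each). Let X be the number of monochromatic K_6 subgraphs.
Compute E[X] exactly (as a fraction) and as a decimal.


Let X = Σ_S X_S over the C(32, 6) = 906192 subsets S of size 6, where X_S = 1 if the K_6 on S is monochromatic.
For a fixed S, the K_6 on S has C(6, 2) = 15 edges. P[all 15 edges red] = (1/2)^15, and likewise for blue, so P[monochromatic] = 2·(1/2)^15 = 2^{1 − 15} = 1/16384.
By linearity of expectation: E[X] = C(32, 6) · 2^{1 − 15} = 906192 · 1/16384 = 56637/1024.
Numerically: E[X] ≈ 55.309570.

E[X] = C(32,6)·2^(1−C(6,2)) = 56637/1024 ≈ 55.309570.


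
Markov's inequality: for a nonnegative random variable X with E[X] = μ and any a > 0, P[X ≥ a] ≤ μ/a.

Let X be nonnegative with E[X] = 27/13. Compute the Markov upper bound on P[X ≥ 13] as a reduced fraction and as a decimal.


μ = E[X] = 27/13, a = 13.
Markov: P[X ≥ 13] ≤ μ/a = (27/13)/13 = 27/169.
Numerically: ≈ 0.15976.
(Since a = 13 > μ = 2.07692, the bound 27/169 is < 1 and informative.)

P[X ≥ 13] ≤ 27/169 ≈ 0.15976.


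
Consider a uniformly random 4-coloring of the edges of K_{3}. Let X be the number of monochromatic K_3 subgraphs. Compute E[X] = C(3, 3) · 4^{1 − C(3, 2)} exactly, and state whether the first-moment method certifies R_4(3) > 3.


E[X] = C(3, 3) · 4^{1 − 3} = 1 · 4^{−2} = 1/16.
As a reduced fraction: E[X] = 1/16 ≈ 0.06250.
Is E[X] < 1? YES.
Since E[X] < 1, there exists a 4-coloring of K_{3} with no monochromatic K_3; hence R_4(3) > 3.

E[X] = 1/16 ≈ 0.06250; E[X] < 1, so R_4(3) > 3.


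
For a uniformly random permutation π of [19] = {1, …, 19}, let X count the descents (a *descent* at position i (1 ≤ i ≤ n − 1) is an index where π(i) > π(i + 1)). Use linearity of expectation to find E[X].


Write X = Σ X_I over i = 1, …, 18, with X_I the indicator of one descent.
There are 18 indicators.
For each fixed i, the pair (π(i), π(i+1)) is a uniformly random ordered pair of distinct values from {1, …, 19}; by symmetry P[π(i) > π(i+1)] = 1/2.
By linearity: E[X] = 18 · (1/2) = (19 − 1) · (1/2) = 9 ≈ 9.000000.

E[X] = 9 = 9.000000.


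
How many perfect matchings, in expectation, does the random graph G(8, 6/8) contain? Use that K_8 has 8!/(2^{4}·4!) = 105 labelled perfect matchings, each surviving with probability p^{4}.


K_8 has 8!/(2^{4}·4!) = 105 labelled perfect matchings.
For each such perfect matching H, let X_H = 1 if all 4 edges of H are present in G. Then P[X_H = 1] = p^{4} = (3/4)^{4} = 81/256.
Summing the indicators: E[X] = Σ_H E[X_H] = 105 · p^{4} = 105 · 81/256 = 8505/256.
Numerically: E[X] ≈ 33.22.

E[X] = 105 · (3/4)^{4} = 8505/256 ≈ 33.22.


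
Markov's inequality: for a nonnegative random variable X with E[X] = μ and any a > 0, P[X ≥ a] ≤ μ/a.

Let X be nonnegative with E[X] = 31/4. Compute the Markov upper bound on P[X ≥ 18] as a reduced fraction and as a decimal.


μ = E[X] = 31/4, a = 18.
Markov: P[X ≥ 18] ≤ μ/a = (31/4)/18 = 31/72.
Numerically: ≈ 0.430556.
(Since a = 18 > μ = 7.750000, the bound 31/72 is < 1 and informative.)

P[X ≥ 18] ≤ 31/72 ≈ 0.430556.


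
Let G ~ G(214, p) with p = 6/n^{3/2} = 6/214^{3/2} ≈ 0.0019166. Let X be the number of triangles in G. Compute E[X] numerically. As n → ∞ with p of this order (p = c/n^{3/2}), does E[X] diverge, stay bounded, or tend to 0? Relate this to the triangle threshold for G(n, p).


Number of potential triangles: C(214, 3) = 1610564.
Each occurs with probability p³ ≈ (0.0019166)³ ≈ 7.04030982e-09.
By linearity: E[X] = C(214, 3)·p³ ≈ 1610564 · 7.04030982e-09 ≈ 0.011339.
Since α = 3/2 > 1, p = c/n^{3/2} = o(1/n) is below the triangle threshold p ~ 1/n. Asymptotically E[X] ~ (c³/6)·n^{3(1−α)} = (6³/6)·n^{-1.5} → 0, so by Markov's inequality G has no triangles w.h.p.

E[X] ≈ 0.011339; in regime p = Θ(1/n^{3/2}) E[X] tends to 0 (below the triangle threshold p ~ 1/n).


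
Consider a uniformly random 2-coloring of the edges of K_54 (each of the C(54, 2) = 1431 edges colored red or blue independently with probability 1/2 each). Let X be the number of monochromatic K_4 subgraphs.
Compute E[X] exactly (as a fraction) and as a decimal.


Let X = Σ_S X_S over the C(54, 4) = 316251 subsets S of size 4, where X_S = 1 if the K_4 on S is monochromatic.
For a fixed S, the K_4 on S has C(4, 2) = 6 edges. P[all 6 edges red] = (1/2)^6, and likewise for blue, so P[monochromatic] = 2·(1/2)^6 = 2^{1 − 6} = 1/32.
By linearity of expectation: E[X] = C(54, 4) · 2^{1 − 6} = 316251 · 1/32 = 316251/32.
Numerically: E[X] ≈ 9882.844.

E[X] = C(54,4)·2^(1−C(4,2)) = 316251/32 ≈ 9882.844.


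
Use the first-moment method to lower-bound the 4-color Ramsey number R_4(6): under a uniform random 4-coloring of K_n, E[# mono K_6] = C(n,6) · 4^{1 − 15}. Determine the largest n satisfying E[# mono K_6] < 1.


We need C(n, 6) · 4^{1 − 15} < 1, i.e. C(n, 6) < 4^{15 − 1} = 268435456.
Check values of n near the boundary:
  n = 72: C(72, 6) = 156238908; 156238908 < 268435456? YES
  n = 73: C(73, 6) = 170230452; 170230452 < 268435456? YES
  n = 74: C(74, 6) = 185250786; 185250786 < 268435456? YES
  n = 75: C(75, 6) = 201359550; 201359550 < 268435456? YES
  n = 76: C(76, 6) = 218618940; 218618940 < 268435456? YES
  n = 77: C(77, 6) = 237093780; 237093780 < 268435456? YES
  n = 78: C(78, 6) = 256851595; 256851595 < 268435456? YES
  n = 79: C(79, 6) = 277962685; 277962685 < 268435456? NO
The largest n with C(n, 6) < 268435456 is n = 78 (where E[X] = 256851595/268435456 ≈ 0.957). Hence R_4(6) > 78, i.e. R_4(6) ≥ 79.

Largest n = 78; hence R_4(6) > 78.


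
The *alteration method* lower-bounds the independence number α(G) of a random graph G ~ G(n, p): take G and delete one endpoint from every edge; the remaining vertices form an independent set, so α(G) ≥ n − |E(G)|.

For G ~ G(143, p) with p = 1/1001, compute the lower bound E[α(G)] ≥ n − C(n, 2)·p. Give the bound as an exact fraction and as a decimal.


E[|E(G)|] = C(143, 2)·p = 10153 · (1/1001) = 71/7.
E[α(G)] ≥ n − E[|E(G)|] = 143 − 71/7 = 930/7.
Numerically: ≈ 132.857143.
(This is only a lower bound; the true E[α(G)] may be larger.)

E[α(G)] ≥ 930/7 ≈ 132.857143.


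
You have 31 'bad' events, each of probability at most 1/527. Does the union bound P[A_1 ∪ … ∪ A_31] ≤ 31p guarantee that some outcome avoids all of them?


Union bound: P[∪_{i=1}^{31} A_i] ≤ Σ_i P[A_i] ≤ 31·p = 31·(1/527) = 1/17.
Numerically: 1/17 ≈ 0.0588.
Is 1/17 < 1? YES.
Since P[∪ A_i] ≤ 1/17 < 1, the complement has P[∩ A_i^c] ≥ 1 − 1/17 = 16/17 > 0, so some outcome avoids every A_i.

31·p = 1/17 ≈ 0.0588; existence CERTIFIED by the union bound.


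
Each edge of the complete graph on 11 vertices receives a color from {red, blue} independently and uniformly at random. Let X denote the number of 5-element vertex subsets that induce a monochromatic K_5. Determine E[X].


Let X = Σ_S X_S over the C(11, 5) = 462 subsets S of size 5, where X_S = 1 if the K_5 on S is monochromatic.
For a fixed S, the K_5 on S has C(5, 2) = 10 edges. P[all 10 edges red] = (1/2)^10, and likewise for blue, so P[monochromatic] = 2·(1/2)^10 = 2^{1 − 10} = 1/512.
By linearity of expectation: E[X] = C(11, 5) · 2^{1 − 10} = 462 · 1/512 = 231/256.
Numerically: E[X] ≈ 0.90234.

E[X] = C(11,5)·2^(1−C(5,2)) = 231/256 ≈ 0.90234.


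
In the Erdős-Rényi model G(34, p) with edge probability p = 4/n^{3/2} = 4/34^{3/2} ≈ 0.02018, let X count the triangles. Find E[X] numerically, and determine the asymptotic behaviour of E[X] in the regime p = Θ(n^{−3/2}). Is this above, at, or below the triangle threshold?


Number of potential triangles: C(34, 3) = 5984.
Each occurs with probability p³ ≈ (0.02018)³ ≈ 8.213435e-06.
By linearity: E[X] = C(34, 3)·p³ ≈ 5984 · 8.213435e-06 ≈ 0.0491.
Since α = 3/2 > 1, p = c/n^{3/2} = o(1/n) is below the triangle threshold p ~ 1/n. Asymptotically E[X] ~ (c³/6)·n^{3(1−α)} = (4³/6)·n^{-1.5} → 0, so by Markov's inequality G has no triangles w.h.p.

E[X] ≈ 0.0491; in regime p = Θ(1/n^{3/2}) E[X] tends to 0 (below the triangle threshold p ~ 1/n).


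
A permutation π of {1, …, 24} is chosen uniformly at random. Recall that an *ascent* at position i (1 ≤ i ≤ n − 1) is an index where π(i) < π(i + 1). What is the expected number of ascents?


Write X = Σ X_I over i = 1, …, 23, with X_I the indicator of one ascent.
There are 23 indicators.
For each fixed i, the pair (π(i), π(i+1)) is a uniformly random ordered pair of distinct values from {1, …, 24}; by symmetry P[π(i) < π(i+1)] = 1/2.
By linearity: E[X] = 23 · (1/2) = (24 − 1) · (1/2) = 23/2 ≈ 11.500.

E[X] = 23/2 = 11.500.


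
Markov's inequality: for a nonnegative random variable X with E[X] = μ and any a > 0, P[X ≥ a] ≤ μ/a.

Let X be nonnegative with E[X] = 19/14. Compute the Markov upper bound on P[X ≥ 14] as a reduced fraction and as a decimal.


μ = E[X] = 19/14, a = 14.
Markov: P[X ≥ 14] ≤ μ/a = (19/14)/14 = 19/196.
Numerically: ≈ 0.0969.
(Since a = 14 > μ = 1.3571, the bound 19/196 is < 1 and informative.)

P[X ≥ 14] ≤ 19/196 ≈ 0.0969.


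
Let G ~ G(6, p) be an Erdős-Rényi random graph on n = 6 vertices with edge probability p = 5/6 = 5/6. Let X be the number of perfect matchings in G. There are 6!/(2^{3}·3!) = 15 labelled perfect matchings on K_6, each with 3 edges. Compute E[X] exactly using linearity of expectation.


K_6 has 6!/(2^{3}·3!) = 15 labelled perfect matchings.
For each such perfect matching H, let X_H = 1 if all 3 edges of H are present in G. Then P[X_H = 1] = p^{3} = (5/6)^{3} = 125/216.
By linearity: E[X] = Σ_H E[X_H] = 15 · p^{3} = 15 · 125/216 = 625/72.
Numerically: E[X] ≈ 8.6806.

E[X] = 15 · (5/6)^{3} = 625/72 ≈ 8.6806.


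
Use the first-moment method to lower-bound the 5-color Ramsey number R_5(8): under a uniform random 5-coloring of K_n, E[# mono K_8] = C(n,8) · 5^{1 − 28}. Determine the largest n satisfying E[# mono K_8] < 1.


We need C(n, 8) · 5^{1 − 28} < 1, i.e. C(n, 8) < 5^{28 − 1} = 7450580596923828125.
Check values of n near the boundary:
  n = 862: C(862, 8) = 7317951015318931845; 7317951015318931845 < 7450580596923828125? YES
  n = 863: C(863, 8) = 7386423071602617757; 7386423071602617757 < 7450580596923828125? YES
  n = 864: C(864, 8) = 7455455062926006708; 7455455062926006708 < 7450580596923828125? NO
  n = 865: C(865, 8) = 7525050909487743060; 7525050909487743060 < 7450580596923828125? NO
The largest n with C(n, 8) < 7450580596923828125 is n = 863 (where E[X] = 7386423071602617757/7450580596923828125 ≈ 0.9913889). Hence R_5(8) > 863, i.e. R_5(8) ≥ 864.

Largest n = 863; hence R_5(8) > 863.


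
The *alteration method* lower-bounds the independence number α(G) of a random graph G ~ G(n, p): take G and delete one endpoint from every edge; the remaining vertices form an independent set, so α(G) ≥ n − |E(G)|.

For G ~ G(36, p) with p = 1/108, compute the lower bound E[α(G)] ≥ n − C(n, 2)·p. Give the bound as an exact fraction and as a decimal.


E[|E(G)|] = C(36, 2)·p = 630 · (1/108) = 35/6.
E[α(G)] ≥ n − E[|E(G)|] = 36 − 35/6 = 181/6.
Numerically: ≈ 30.166667.
(This is only a lower bound; the true E[α(G)] may be larger.)

E[α(G)] ≥ 181/6 ≈ 30.166667.


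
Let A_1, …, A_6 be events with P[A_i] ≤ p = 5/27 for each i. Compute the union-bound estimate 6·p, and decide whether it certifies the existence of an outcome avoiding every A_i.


Union bound: P[∪_{i=1}^{6} A_i] ≤ Σ_i P[A_i] ≤ 6·p = 6·(5/27) = 10/9.
Numerically: 10/9 ≈ 1.11111.
Is 10/9 < 1? NO.
Since the bound 10/9 is ≥ 1, the union bound is uninformative here; it does NOT by itself certify existence.

6·p = 10/9 ≈ 1.11111; existence NOT certified by the union bound.


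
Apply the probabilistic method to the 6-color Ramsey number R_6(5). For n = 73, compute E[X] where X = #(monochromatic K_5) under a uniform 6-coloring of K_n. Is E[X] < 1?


E[X] = C(73, 5) · 6^{1 − 10} = 15020334 · 6^{−9} = 15020334/10077696.
As a reduced fraction: E[X] = 834463/559872 ≈ 1.490.
Is E[X] < 1? NO.
Since E[X] ≥ 1, the first-moment bound is inconclusive at n = 73; it does NOT by itself certify R_6(5) > 73.

E[X] = 834463/559872 ≈ 1.490; E[X] ≥ 1; first-moment method inconclusive here.


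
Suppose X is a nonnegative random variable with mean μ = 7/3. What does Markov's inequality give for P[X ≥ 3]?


μ = E[X] = 7/3, a = 3.
Markov: P[X ≥ 3] ≤ μ/a = (7/3)/3 = 7/9.
Numerically: ≈ 0.7778.
(Since a = 3 > μ = 2.3333, the bound 7/9 is < 1 and informative.)

P[X ≥ 3] ≤ 7/9 ≈ 0.7778.


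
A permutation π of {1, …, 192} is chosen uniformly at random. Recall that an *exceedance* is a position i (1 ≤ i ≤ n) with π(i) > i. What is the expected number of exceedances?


Write X = Σ_{i=1}^{192} X_i, where X_i = 1_{π(i) > i}.
For each fixed i, π(i) is uniform over {1, …, 192} (marginal of a uniform permutation), so P[π(i) > i] = (n − i)/n. Summing: Σ_{i=1}^{192} (n − i)/n = (0 + 1 + … + 191)/192 = 192(192 − 1)/(2·192) = (192 − 1)/2.
Hence E[X] = Σ_{i=1}^{192} (192 − i)/192 = 191/2 ≈ 95.50000.

E[X] = 191/2 = 95.50000.


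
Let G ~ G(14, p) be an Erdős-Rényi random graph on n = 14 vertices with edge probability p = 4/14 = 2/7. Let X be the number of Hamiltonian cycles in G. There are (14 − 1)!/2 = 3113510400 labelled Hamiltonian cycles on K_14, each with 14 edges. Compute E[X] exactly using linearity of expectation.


K_14 has (14 − 1)!/2 = 3113510400 labelled Hamiltonian cycles.
For each such Hamiltonian cycle H, let X_H = 1 if all 14 edges of H are present in G. Then P[X_H = 1] = p^{14} = (2/7)^{14} = 16384/678223072849.
By linearity of expectation: E[X] = Σ_H E[X_H] = 3113510400 · p^{14} = 3113510400 · 16384/678223072849 = 7287393484800/96889010407.
Numerically: E[X] ≈ 75.21.

E[X] = 3113510400 · (2/7)^{14} = 7287393484800/96889010407 ≈ 75.21.


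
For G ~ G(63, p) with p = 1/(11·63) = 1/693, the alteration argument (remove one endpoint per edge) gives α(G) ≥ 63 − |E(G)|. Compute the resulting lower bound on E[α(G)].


E[|E(G)|] = C(63, 2)·p = 1953 · (1/693) = 31/11.
E[α(G)] ≥ n − E[|E(G)|] = 63 − 31/11 = 662/11.
Numerically: ≈ 60.181818.
(This is only a lower bound; the true E[α(G)] may be larger.)

E[α(G)] ≥ 662/11 ≈ 60.181818.


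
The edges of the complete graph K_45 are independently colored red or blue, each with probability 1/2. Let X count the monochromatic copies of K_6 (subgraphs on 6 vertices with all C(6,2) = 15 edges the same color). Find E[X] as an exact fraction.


Let X = Σ_S X_S over the C(45, 6) = 8145060 subsets S of size 6, where X_S = 1 if the K_6 on S is monochromatic.
For a fixed S, the K_6 on S has C(6, 2) = 15 edges. P[all 15 edges red] = (1/2)^15, and likewise for blue, so P[monochromatic] = 2·(1/2)^15 = 2^{1 − 15} = 1/16384.
Summing: E[X] = C(45, 6) · 2^{1 − 15} = 8145060 · 1/16384 = 2036265/4096.
Numerically: E[X] ≈ 497.135.

E[X] = C(45,6)·2^(1−C(6,2)) = 2036265/4096 ≈ 497.135.


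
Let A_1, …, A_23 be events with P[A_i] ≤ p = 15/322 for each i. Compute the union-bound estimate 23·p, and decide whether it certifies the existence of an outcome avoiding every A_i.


Union bound: P[∪_{i=1}^{23} A_i] ≤ Σ_i P[A_i] ≤ 23·p = 23·(15/322) = 15/14.
Numerically: 15/14 ≈ 1.07143.
Is 15/14 < 1? NO.
Since the bound 15/14 is ≥ 1, the union bound is uninformative here; it does NOT by itself certify existence.

23·p = 15/14 ≈ 1.07143; existence NOT certified by the union bound.


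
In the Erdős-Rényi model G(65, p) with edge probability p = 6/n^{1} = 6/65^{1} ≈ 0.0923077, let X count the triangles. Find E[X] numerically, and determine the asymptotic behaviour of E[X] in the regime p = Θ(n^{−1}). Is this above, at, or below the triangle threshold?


Number of potential triangles: C(65, 3) = 43680.
Each occurs with probability p³ ≈ (0.0923077)³ ≈ 7.86527082e-04.
By linearity: E[X] = C(65, 3)·p³ ≈ 43680 · 7.86527082e-04 ≈ 34.355503.
Here α = 1, so p = 6/n is exactly at the triangle threshold p ~ 1/n. Asymptotically E[X] → c³/6 = 6³/6 = 36 ≈ 36.000000, a bounded constant. In this regime the triangle count is asymptotically Poisson(c³/6).

E[X] ≈ 34.355503; in regime p = Θ(1/n^{1}) E[X] stays bounded (at the triangle threshold p ~ 1/n).


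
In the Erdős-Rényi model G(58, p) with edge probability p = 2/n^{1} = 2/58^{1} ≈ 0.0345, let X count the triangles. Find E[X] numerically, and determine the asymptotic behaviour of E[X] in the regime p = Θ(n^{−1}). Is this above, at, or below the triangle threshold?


Number of potential triangles: C(58, 3) = 30856.
Each occurs with probability p³ ≈ (0.0345)³ ≈ 4.10021e-05.
By linearity: E[X] = C(58, 3)·p³ ≈ 30856 · 4.10021e-05 ≈ 1.265.
Here α = 1, so p = 2/n is exactly at the triangle threshold p ~ 1/n. Asymptotically E[X] → c³/6 = 2³/6 = 4/3 ≈ 1.333, a bounded constant. In this regime the triangle count is asymptotically Poisson(c³/6).

E[X] ≈ 1.265; in regime p = Θ(1/n^{1}) E[X] stays bounded (at the triangle threshold p ~ 1/n).


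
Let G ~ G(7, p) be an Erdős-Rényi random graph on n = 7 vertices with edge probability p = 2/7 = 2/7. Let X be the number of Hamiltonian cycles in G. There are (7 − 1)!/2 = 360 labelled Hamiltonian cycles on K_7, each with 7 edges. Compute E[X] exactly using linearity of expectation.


K_7 has (7 − 1)!/2 = 360 labelled Hamiltonian cycles.
For each such Hamiltonian cycle H, let X_H = 1 if all 7 edges of H are present in G. Then P[X_H = 1] = p^{7} = (2/7)^{7} = 128/823543.
Summing the indicators: E[X] = Σ_H E[X_H] = 360 · p^{7} = 360 · 128/823543 = 46080/823543.
Numerically: E[X] ≈ 0.05595.

E[X] = 360 · (2/7)^{7} = 46080/823543 ≈ 0.05595.


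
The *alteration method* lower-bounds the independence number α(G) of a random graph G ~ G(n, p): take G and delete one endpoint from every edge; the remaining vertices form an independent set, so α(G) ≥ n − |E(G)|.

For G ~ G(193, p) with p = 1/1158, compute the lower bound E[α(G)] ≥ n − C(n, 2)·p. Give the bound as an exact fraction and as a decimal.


E[|E(G)|] = C(193, 2)·p = 18528 · (1/1158) = 16.
E[α(G)] ≥ n − E[|E(G)|] = 193 − 16 = 177.
Numerically: ≈ 177.00000.
(This is only a lower bound; the true E[α(G)] may be larger.)

E[α(G)] ≥ 177 ≈ 177.00000.


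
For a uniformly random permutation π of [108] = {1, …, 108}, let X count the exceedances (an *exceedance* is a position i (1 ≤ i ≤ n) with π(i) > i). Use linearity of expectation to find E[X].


Write X = Σ_{i=1}^{108} X_i, where X_i = 1_{π(i) > i}.
For each fixed i, π(i) is uniform over {1, …, 108} (marginal of a uniform permutation), so P[π(i) > i] = (n − i)/n. Summing: Σ_{i=1}^{108} (n − i)/n = (0 + 1 + … + 107)/108 = 108(108 − 1)/(2·108) = (108 − 1)/2.
Hence E[X] = Σ_{i=1}^{108} (108 − i)/108 = 107/2 ≈ 53.500000.

E[X] = 107/2 = 53.500000.


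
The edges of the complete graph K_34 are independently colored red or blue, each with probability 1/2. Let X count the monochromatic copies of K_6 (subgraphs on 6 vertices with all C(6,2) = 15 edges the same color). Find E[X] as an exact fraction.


Let X = Σ_S X_S over the C(34, 6) = 1344904 subsets S of size 6, where X_S = 1 if the K_6 on S is monochromatic.
For a fixed S, the K_6 on S has C(6, 2) = 15 edges. P[all 15 edges red] = (1/2)^15, and likewise for blue, so P[monochromatic] = 2·(1/2)^15 = 2^{1 − 15} = 1/16384.
By linearity: E[X] = C(34, 6) · 2^{1 − 15} = 1344904 · 1/16384 = 168113/2048.
Numerically: E[X] ≈ 82.086426.

E[X] = C(34,6)·2^(1−C(6,2)) = 168113/2048 ≈ 82.086426.


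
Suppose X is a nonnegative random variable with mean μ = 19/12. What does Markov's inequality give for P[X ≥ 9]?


μ = E[X] = 19/12, a = 9.
Markov: P[X ≥ 9] ≤ μ/a = (19/12)/9 = 19/108.
Numerically: ≈ 0.175926.
(Since a = 9 > μ = 1.583333, the bound 19/108 is < 1 and informative.)

P[X ≥ 9] ≤ 19/108 ≈ 0.175926.


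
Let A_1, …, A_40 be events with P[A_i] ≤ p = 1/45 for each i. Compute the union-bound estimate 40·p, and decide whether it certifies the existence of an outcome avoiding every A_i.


Union bound: P[∪_{i=1}^{40} A_i] ≤ Σ_i P[A_i] ≤ 40·p = 40·(1/45) = 8/9.
Numerically: 8/9 ≈ 0.8888889.
Is 8/9 < 1? YES.
Since P[∪ A_i] ≤ 8/9 < 1, the complement has P[∩ A_i^c] ≥ 1 − 8/9 = 1/9 > 0, so some outcome avoids every A_i.

40·p = 8/9 ≈ 0.8888889; existence CERTIFIED by the union bound.


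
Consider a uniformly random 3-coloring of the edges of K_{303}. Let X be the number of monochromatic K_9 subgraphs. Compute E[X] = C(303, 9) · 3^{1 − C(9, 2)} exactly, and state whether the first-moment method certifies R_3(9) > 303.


E[X] = C(303, 9) · 3^{1 − 36} = 52617706925494425 · 3^{−35} = 52617706925494425/50031545098999707.
As a reduced fraction: E[X] = 17539235641831475/16677181699666569 ≈ 1.051691.
Is E[X] < 1? NO.
Since E[X] ≥ 1, the first-moment bound is inconclusive at n = 303; it does NOT by itself certify R_3(9) > 303.

E[X] = 17539235641831475/16677181699666569 ≈ 1.051691; E[X] ≥ 1; first-moment method inconclusive here.


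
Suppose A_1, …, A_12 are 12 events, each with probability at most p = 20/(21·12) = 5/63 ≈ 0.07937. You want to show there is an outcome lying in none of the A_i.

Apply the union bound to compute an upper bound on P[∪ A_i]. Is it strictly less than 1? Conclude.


Union bound: P[∪_{i=1}^{12} A_i] ≤ Σ_i P[A_i] ≤ 12·p = 12·(5/63) = 20/21.
Numerically: 20/21 ≈ 0.95238.
Is 20/21 < 1? YES.
Since P[∪ A_i] ≤ 20/21 < 1, the complement has P[∩ A_i^c] ≥ 1 − 20/21 = 1/21 > 0, so some outcome avoids every A_i.

12·p = 20/21 ≈ 0.95238; existence CERTIFIED by the union bound.


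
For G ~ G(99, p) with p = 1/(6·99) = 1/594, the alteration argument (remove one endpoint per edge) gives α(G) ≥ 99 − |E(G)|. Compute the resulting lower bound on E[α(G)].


E[|E(G)|] = C(99, 2)·p = 4851 · (1/594) = 49/6.
E[α(G)] ≥ n − E[|E(G)|] = 99 − 49/6 = 545/6.
Numerically: ≈ 90.8333.
(This is only a lower bound; the true E[α(G)] may be larger.)

E[α(G)] ≥ 545/6 ≈ 90.8333.


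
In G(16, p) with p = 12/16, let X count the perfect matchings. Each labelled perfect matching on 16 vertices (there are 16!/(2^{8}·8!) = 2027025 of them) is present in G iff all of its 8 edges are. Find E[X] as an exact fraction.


K_16 has 16!/(2^{8}·8!) = 2027025 labelled perfect matchings.
For each such perfect matching H, let X_H = 1 if all 8 edges of H are present in G. Then P[X_H = 1] = p^{8} = (3/4)^{8} = 6561/65536.
By linearity of expectation: E[X] = Σ_H E[X_H] = 2027025 · p^{8} = 2027025 · 6561/65536 = 13299311025/65536.
Numerically: E[X] ≈ 2.029e+05.

E[X] = 2027025 · (3/4)^{8} = 13299311025/65536 ≈ 2.029e+05.


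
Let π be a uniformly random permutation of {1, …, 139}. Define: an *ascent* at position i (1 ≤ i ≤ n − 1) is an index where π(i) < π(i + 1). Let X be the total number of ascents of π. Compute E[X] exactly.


Write X = Σ X_I over i = 1, …, 138, with X_I the indicator of one ascent.
There are 138 indicators.
For each fixed i, the pair (π(i), π(i+1)) is a uniformly random ordered pair of distinct values from {1, …, 139}; by symmetry P[π(i) < π(i+1)] = 1/2.
By linearity: E[X] = 138 · (1/2) = (139 − 1) · (1/2) = 69 ≈ 69.000000.

E[X] = 69 = 69.000000.


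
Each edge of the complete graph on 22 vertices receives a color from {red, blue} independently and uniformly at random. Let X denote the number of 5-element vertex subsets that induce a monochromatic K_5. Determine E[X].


Let X = Σ_S X_S over the C(22, 5) = 26334 subsets S of size 5, where X_S = 1 if the K_5 on S is monochromatic.
For a fixed S, the K_5 on S has C(5, 2) = 10 edges. P[all 10 edges red] = (1/2)^10, and likewise for blue, so P[monochromatic] = 2·(1/2)^10 = 2^{1 − 10} = 1/512.
By linearity of expectation: E[X] = C(22, 5) · 2^{1 − 10} = 26334 · 1/512 = 13167/256.
Numerically: E[X] ≈ 51.434.

E[X] = C(22,5)·2^(1−C(5,2)) = 13167/256 ≈ 51.434.


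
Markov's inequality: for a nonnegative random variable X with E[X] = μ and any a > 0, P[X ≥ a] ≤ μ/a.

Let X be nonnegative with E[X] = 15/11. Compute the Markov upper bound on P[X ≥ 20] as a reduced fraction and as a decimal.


μ = E[X] = 15/11, a = 20.
Markov: P[X ≥ 20] ≤ μ/a = (15/11)/20 = 3/44.
Numerically: ≈ 0.068182.
(Since a = 20 > μ = 1.363636, the bound 3/44 is < 1 and informative.)

P[X ≥ 20] ≤ 3/44 ≈ 0.068182.


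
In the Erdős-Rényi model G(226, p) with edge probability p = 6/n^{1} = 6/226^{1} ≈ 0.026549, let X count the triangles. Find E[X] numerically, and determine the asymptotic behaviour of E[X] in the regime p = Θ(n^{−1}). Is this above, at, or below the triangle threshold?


Number of potential triangles: C(226, 3) = 1898400.
Each occurs with probability p³ ≈ (0.026549)³ ≈ 1.8712354e-05.
By linearity: E[X] = C(226, 3)·p³ ≈ 1898400 · 1.8712354e-05 ≈ 35.52353.
Here α = 1, so p = 6/n is exactly at the triangle threshold p ~ 1/n. Asymptotically E[X] → c³/6 = 6³/6 = 36 ≈ 36.00000, a bounded constant. In this regime the triangle count is asymptotically Poisson(c³/6).

E[X] ≈ 35.52353; in regime p = Θ(1/n^{1}) E[X] stays bounded (at the triangle threshold p ~ 1/n).


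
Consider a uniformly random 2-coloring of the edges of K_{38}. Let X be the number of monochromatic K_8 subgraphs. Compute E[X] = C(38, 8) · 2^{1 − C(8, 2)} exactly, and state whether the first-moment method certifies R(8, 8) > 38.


E[X] = C(38, 8) · 2^{1 − 28} = 48903492 · 2^{−27} = 48903492/134217728.
As a reduced fraction: E[X] = 12225873/33554432 ≈ 0.36436.
Is E[X] < 1? YES.
Since E[X] < 1, there exists a 2-coloring of K_{38} with no monochromatic K_8; hence R(8, 8) > 38.

E[X] = 12225873/33554432 ≈ 0.36436; E[X] < 1, so R(8, 8) > 38.


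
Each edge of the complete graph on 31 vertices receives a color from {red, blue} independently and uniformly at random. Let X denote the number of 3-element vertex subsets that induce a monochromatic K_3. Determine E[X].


Let X = Σ_S X_S over the C(31, 3) = 4495 subsets S of size 3, where X_S = 1 if the K_3 on S is monochromatic.
For a fixed S, the K_3 on S has C(3, 2) = 3 edges. P[all 3 edges red] = (1/2)^3, and likewise for blue, so P[monochromatic] = 2·(1/2)^3 = 2^{1 − 3} = 1/4.
By linearity: E[X] = C(31, 3) · 2^{1 − 3} = 4495 · 1/4 = 4495/4.
Numerically: E[X] ≈ 1123.7500.

E[X] = C(31,3)·2^(1−C(3,2)) = 4495/4 ≈ 1123.7500.


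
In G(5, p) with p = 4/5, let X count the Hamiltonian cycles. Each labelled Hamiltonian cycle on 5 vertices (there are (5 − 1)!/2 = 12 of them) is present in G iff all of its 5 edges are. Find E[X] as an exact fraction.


K_5 has (5 − 1)!/2 = 12 labelled Hamiltonian cycles.
For each such Hamiltonian cycle H, let X_H = 1 if all 5 edges of H are present in G. Then P[X_H = 1] = p^{5} = (4/5)^{5} = 1024/3125.
Summing the indicators: E[X] = Σ_H E[X_H] = 12 · p^{5} = 12 · 1024/3125 = 12288/3125.
Numerically: E[X] ≈ 3.93216.

E[X] = 12 · (4/5)^{5} = 12288/3125 ≈ 3.93216.


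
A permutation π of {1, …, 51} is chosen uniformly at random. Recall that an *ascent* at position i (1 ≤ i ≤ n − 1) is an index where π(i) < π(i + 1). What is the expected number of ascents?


Write X = Σ X_I over i = 1, …, 50, with X_I the indicator of one ascent.
There are 50 indicators.
For each fixed i, the pair (π(i), π(i+1)) is a uniformly random ordered pair of distinct values from {1, …, 51}; by symmetry P[π(i) < π(i+1)] = 1/2.
By linearity: E[X] = 50 · (1/2) = (51 − 1) · (1/2) = 25 ≈ 25.000.

E[X] = 25 = 25.000.


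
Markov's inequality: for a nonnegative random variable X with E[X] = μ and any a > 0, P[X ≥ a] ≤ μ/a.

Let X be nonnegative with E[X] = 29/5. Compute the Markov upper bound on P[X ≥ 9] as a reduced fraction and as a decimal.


μ = E[X] = 29/5, a = 9.
Markov: P[X ≥ 9] ≤ μ/a = (29/5)/9 = 29/45.
Numerically: ≈ 0.644444.
(Since a = 9 > μ = 5.800000, the bound 29/45 is < 1 and informative.)

P[X ≥ 9] ≤ 29/45 ≈ 0.644444.


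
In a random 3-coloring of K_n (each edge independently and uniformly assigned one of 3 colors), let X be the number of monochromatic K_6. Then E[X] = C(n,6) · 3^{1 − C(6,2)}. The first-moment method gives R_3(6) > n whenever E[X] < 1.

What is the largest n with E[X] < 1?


We need C(n, 6) · 3^{1 − 15} < 1, i.e. C(n, 6) < 3^{15 − 1} = 4782969.
Check values of n near the boundary:
  n = 39: C(39, 6) = 3262623; 3262623 < 4782969? YES
  n = 40: C(40, 6) = 3838380; 3838380 < 4782969? YES
  n = 41: C(41, 6) = 4496388; 4496388 < 4782969? YES
  n = 42: C(42, 6) = 5245786; 5245786 < 4782969? NO
The largest n with C(n, 6) < 4782969 is n = 41 (where E[X] = 1498796/1594323 ≈ 0.940). Hence R_3(6) > 41, i.e. R_3(6) ≥ 42.

Largest n = 41; hence R_3(6) > 41.


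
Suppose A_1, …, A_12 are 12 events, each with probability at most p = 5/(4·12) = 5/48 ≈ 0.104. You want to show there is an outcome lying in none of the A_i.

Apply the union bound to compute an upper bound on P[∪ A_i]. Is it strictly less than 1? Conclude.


Union bound: P[∪_{i=1}^{12} A_i] ≤ Σ_i P[A_i] ≤ 12·p = 12·(5/48) = 5/4.
Numerically: 5/4 ≈ 1.250.
Is 5/4 < 1? NO.
Since the bound 5/4 is ≥ 1, the union bound is uninformative here; it does NOT by itself certify existence.

12·p = 5/4 ≈ 1.250; existence NOT certified by the union bound.


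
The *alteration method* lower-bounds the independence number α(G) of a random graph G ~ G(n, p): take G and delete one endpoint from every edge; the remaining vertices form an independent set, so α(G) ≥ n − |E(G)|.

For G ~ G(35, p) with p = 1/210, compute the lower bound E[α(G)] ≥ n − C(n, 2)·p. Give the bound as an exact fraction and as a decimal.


E[|E(G)|] = C(35, 2)·p = 595 · (1/210) = 17/6.
E[α(G)] ≥ n − E[|E(G)|] = 35 − 17/6 = 193/6.
Numerically: ≈ 32.16667.
(This is only a lower bound; the true E[α(G)] may be larger.)

E[α(G)] ≥ 193/6 ≈ 32.16667.


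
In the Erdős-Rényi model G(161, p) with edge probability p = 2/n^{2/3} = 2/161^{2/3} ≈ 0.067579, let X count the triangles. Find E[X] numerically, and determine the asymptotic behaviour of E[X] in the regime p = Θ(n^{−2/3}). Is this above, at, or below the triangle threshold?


Number of potential triangles: C(161, 3) = 682640.
Each occurs with probability p³ ≈ (0.067579)³ ≈ 3.0863007e-04.
By linearity: E[X] = C(161, 3)·p³ ≈ 682640 · 3.0863007e-04 ≈ 210.68323.
Since α = 2/3 < 1, p = c/n^{2/3} ≫ 1/n is above the triangle threshold p ~ 1/n. Asymptotically E[X] ~ (c³/6)·n^{3(1−α)} = (2³/6)·n^{1} → ∞; triangles are abundant w.h.p.

E[X] ≈ 210.68323; in regime p = Θ(1/n^{2/3}) E[X] diverges (above the triangle threshold p ~ 1/n).


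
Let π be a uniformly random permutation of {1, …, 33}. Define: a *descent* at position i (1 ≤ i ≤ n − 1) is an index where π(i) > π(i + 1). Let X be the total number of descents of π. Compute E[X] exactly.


Write X = Σ X_I over i = 1, …, 32, with X_I the indicator of one descent.
There are 32 indicators.
For each fixed i, the pair (π(i), π(i+1)) is a uniformly random ordered pair of distinct values from {1, …, 33}; by symmetry P[π(i) > π(i+1)] = 1/2.
By linearity: E[X] = 32 · (1/2) = (33 − 1) · (1/2) = 16 ≈ 16.00000.

E[X] = 16 = 16.00000.


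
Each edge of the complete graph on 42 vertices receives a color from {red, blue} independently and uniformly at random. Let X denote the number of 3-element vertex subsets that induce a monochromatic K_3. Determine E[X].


Let X = Σ_S X_S over the C(42, 3) = 11480 subsets S of size 3, where X_S = 1 if the K_3 on S is monochromatic.
For a fixed S, the K_3 on S has C(3, 2) = 3 edges. P[all 3 edges red] = (1/2)^3, and likewise for blue, so P[monochromatic] = 2·(1/2)^3 = 2^{1 − 3} = 1/4.
Summing: E[X] = C(42, 3) · 2^{1 − 3} = 11480 · 1/4 = 2870.
Numerically: E[X] ≈ 2870.0000.

E[X] = C(42,3)·2^(1−C(3,2)) = 2870 ≈ 2870.0000.


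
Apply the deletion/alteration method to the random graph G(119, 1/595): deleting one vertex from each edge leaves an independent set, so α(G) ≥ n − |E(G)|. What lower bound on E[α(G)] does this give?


E[|E(G)|] = C(119, 2)·p = 7021 · (1/595) = 59/5.
E[α(G)] ≥ n − E[|E(G)|] = 119 − 59/5 = 536/5.
Numerically: ≈ 107.2000.
(This is only a lower bound; the true E[α(G)] may be larger.)

E[α(G)] ≥ 536/5 ≈ 107.2000.


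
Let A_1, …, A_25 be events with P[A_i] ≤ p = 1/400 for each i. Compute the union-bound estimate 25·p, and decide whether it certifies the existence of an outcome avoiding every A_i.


Union bound: P[∪_{i=1}^{25} A_i] ≤ Σ_i P[A_i] ≤ 25·p = 25·(1/400) = 1/16.
Numerically: 1/16 ≈ 0.0625000.
Is 1/16 < 1? YES.
Since P[∪ A_i] ≤ 1/16 < 1, the complement has P[∩ A_i^c] ≥ 1 − 1/16 = 15/16 > 0, so some outcome avoids every A_i.

25·p = 1/16 ≈ 0.0625000; existence CERTIFIED by the union bound.


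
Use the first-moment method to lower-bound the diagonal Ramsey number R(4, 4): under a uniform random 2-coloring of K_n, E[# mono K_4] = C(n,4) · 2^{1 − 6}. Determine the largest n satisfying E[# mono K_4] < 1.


We need C(n, 4) · 2^{1 − 6} < 1, i.e. C(n, 4) < 2^{6 − 1} = 32.
Check values of n near the boundary:
  n = 4: C(4, 4) = 1; 1 < 32? YES
  n = 5: C(5, 4) = 5; 5 < 32? YES
  n = 6: C(6, 4) = 15; 15 < 32? YES
  n = 7: C(7, 4) = 35; 35 < 32? NO
The largest n with C(n, 4) < 32 is n = 6 (where E[X] = 15/32 ≈ 0.4687500). Hence R(4, 4) > 6, i.e. R(4, 4) ≥ 7.

Largest n = 6; hence R(4, 4) > 6.


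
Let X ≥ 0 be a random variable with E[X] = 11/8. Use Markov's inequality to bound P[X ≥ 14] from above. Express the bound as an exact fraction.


μ = E[X] = 11/8, a = 14.
Markov: P[X ≥ 14] ≤ μ/a = (11/8)/14 = 11/112.
Numerically: ≈ 0.09821.
(Since a = 14 > μ = 1.37500, the bound 11/112 is < 1 and informative.)

P[X ≥ 14] ≤ 11/112 ≈ 0.09821.


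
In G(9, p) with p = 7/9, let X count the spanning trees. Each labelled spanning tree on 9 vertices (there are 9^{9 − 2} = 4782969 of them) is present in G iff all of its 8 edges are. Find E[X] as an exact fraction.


K_9 has 9^{9 − 2} = 4782969 labelled spanning trees.
For each such spanning tree H, let X_H = 1 if all 8 edges of H are present in G. Then P[X_H = 1] = p^{8} = (7/9)^{8} = 5764801/43046721.
By linearity: E[X] = Σ_H E[X_H] = 4782969 · p^{8} = 4782969 · 5764801/43046721 = 5764801/9.
Numerically: E[X] ≈ 6.405e+05.

E[X] = 4782969 · (7/9)^{8} = 5764801/9 ≈ 6.405e+05.


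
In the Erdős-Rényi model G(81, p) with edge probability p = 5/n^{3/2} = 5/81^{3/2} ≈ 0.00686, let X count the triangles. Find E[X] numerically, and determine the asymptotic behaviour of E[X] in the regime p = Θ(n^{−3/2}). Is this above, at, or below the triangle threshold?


Number of potential triangles: C(81, 3) = 85320.
Each occurs with probability p³ ≈ (0.00686)³ ≈ 3.22647e-07.
By linearity: E[X] = C(81, 3)·p³ ≈ 85320 · 3.22647e-07 ≈ 0.028.
Since α = 3/2 > 1, p = c/n^{3/2} = o(1/n) is below the triangle threshold p ~ 1/n. Asymptotically E[X] ~ (c³/6)·n^{3(1−α)} = (5³/6)·n^{-1.5} → 0, so by Markov's inequality G has no triangles w.h.p.

E[X] ≈ 0.028; in regime p = Θ(1/n^{3/2}) E[X] tends to 0 (below the triangle threshold p ~ 1/n).


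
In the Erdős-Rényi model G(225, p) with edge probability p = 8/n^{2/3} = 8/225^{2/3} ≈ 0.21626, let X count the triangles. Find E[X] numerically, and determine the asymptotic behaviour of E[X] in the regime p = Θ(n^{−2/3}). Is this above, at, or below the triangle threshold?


Number of potential triangles: C(225, 3) = 1873200.
Each occurs with probability p³ ≈ (0.21626)³ ≈ 1.0113580e-02.
By linearity: E[X] = C(225, 3)·p³ ≈ 1873200 · 1.0113580e-02 ≈ 18944.75852.
Since α = 2/3 < 1, p = c/n^{2/3} ≫ 1/n is above the triangle threshold p ~ 1/n. Asymptotically E[X] ~ (c³/6)·n^{3(1−α)} = (8³/6)·n^{1} → ∞; triangles are abundant w.h.p.

E[X] ≈ 18944.75852; in regime p = Θ(1/n^{2/3}) E[X] diverges (above the triangle threshold p ~ 1/n).


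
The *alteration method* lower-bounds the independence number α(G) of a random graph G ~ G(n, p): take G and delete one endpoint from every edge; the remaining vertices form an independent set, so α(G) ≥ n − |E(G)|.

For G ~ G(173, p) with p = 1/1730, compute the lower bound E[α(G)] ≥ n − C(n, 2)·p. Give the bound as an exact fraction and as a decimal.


E[|E(G)|] = C(173, 2)·p = 14878 · (1/1730) = 43/5.
E[α(G)] ≥ n − E[|E(G)|] = 173 − 43/5 = 822/5.
Numerically: ≈ 164.400000.
(This is only a lower bound; the true E[α(G)] may be larger.)

E[α(G)] ≥ 822/5 ≈ 164.400000.


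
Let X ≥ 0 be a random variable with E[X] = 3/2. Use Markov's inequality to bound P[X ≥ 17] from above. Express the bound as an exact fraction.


μ = E[X] = 3/2, a = 17.
Markov: P[X ≥ 17] ≤ μ/a = (3/2)/17 = 3/34.
Numerically: ≈ 0.088.
(Since a = 17 > μ = 1.500, the bound 3/34 is < 1 and informative.)

P[X ≥ 17] ≤ 3/34 ≈ 0.088.
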